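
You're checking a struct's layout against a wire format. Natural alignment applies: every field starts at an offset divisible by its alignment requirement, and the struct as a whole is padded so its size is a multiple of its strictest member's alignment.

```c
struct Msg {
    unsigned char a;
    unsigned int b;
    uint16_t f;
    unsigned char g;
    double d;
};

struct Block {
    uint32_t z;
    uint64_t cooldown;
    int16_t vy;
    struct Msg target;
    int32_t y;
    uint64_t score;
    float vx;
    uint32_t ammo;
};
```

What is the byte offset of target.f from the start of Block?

Msg: a at 0 (size 1, align 1) → ends 1; pad 3 to align 4 for b; b at 4 (size 4, align 4) → ends 8; f at 8 (size 2, align 2) → ends 10; g at 10 (size 1, align 1) → ends 11; pad 5 to align 8 for d; d at 16 (size 8, align 8) → ends 24; total 24 bytes, alignment 8
z at 0 (size 4, align 4) → ends 4
pad 4 to align 8 for cooldown
cooldown at 8 (size 8, align 8) → ends 16
vy at 16 (size 2, align 2) → ends 18
pad 6 to align 8 for target
target at 24 (size 24, align 8) → ends 48
within Msg: f at 8
24 + 8 = 32

32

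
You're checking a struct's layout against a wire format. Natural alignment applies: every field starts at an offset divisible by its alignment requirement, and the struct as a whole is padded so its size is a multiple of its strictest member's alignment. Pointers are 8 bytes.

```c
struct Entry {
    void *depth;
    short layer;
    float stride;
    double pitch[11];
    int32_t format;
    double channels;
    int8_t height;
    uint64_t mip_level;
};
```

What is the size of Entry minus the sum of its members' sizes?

13

depth at 0 (size 8, align 8) → ends 8
layer at 8 (size 2, align 2) → ends 10
pad 2 to align 4 for stride
stride at 12 (size 4, align 4) → ends 16
pitch at 16 (size 88, align 8) → ends 104
format at 104 (size 4, align 4) → ends 108
pad 4 to align 8 for channels
channels at 112 (size 8, align 8) → ends 120
height at 120 (size 1, align 1) → ends 121
pad 7 to align 8 for mip_level
mip_level at 128 (size 8, align 8) → ends 136
total 136 bytes, alignment 8
data bytes 123, size 136 → padding 13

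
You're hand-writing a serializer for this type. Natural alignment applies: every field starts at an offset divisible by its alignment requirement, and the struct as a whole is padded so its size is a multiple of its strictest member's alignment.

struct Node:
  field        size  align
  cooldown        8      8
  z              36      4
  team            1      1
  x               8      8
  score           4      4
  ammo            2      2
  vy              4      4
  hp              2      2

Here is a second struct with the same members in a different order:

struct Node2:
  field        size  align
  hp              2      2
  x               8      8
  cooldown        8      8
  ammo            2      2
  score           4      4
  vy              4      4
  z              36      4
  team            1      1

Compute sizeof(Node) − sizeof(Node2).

@0: cooldown [8B, align 8] → 8
@8: z [36B, align 4] → 44
@44: team [1B, align 1] → 45
+3 pad (align 8)
@48: x [8B, align 8] → 56
@56: score [4B, align 4] → 60
@60: ammo [2B, align 2] → 62
+2 pad (align 4)
@64: vy [4B, align 4] → 68
@68: hp [2B, align 2] → 70
+2 tail pad (align 8)
size 72, align 8
— Node2 —
@0: hp [2B, align 2] → 2
+6 pad (align 8)
@8: x [8B, align 8] → 16
@16: cooldown [8B, align 8] → 24
@24: ammo [2B, align 2] → 26
+2 pad (align 4)
@28: score [4B, align 4] → 32
@32: vy [4B, align 4] → 36
@36: z [36B, align 4] → 72
@72: team [1B, align 1] → 73
+7 tail pad (align 8)
size 80, align 8
72 − 80 = -8

-8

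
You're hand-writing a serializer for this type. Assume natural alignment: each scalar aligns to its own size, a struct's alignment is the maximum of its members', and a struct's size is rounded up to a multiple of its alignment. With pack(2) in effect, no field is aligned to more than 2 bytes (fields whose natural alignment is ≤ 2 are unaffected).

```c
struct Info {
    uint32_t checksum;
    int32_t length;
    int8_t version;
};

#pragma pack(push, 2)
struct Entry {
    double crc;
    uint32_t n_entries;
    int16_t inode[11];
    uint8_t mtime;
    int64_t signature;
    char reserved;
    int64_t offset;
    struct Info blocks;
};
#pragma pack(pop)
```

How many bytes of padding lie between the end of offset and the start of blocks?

0

Info: @0: checksum [4B, align 4] → 4; @4: length [4B, align 4] → 8; @8: version [1B, align 1] → 9; +3 tail pad (align 4); size 12, align 4
@0: crc [8B, align 2] → 8
@8: n_entries [4B, align 2] → 12
@12: inode [22B, align 2] → 34
@34: mtime [1B, align 1] → 35
+1 pad (align 2)
@36: signature [8B, align 2] → 44
@44: reserved [1B, align 1] → 45
+1 pad (align 2)
@46: offset [8B, align 2] → 54
@54: blocks [12B, align 2] → 66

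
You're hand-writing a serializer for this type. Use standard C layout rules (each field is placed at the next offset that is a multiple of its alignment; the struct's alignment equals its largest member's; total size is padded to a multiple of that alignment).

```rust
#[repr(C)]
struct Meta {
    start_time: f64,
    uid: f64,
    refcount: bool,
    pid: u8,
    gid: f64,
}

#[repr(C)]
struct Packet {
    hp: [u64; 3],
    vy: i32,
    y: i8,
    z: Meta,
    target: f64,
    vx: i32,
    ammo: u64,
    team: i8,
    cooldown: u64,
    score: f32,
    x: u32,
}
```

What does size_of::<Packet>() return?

112

Meta: start_time at 0 (size 8, align 8) → ends 8; uid at 8 (size 8, align 8) → ends 16; refcount at 16 (size 1, align 1) → ends 17; pid at 17 (size 1, align 1) → ends 18; pad 6 to align 8 for gid; gid at 24 (size 8, align 8) → ends 32; total 32 bytes, alignment 8
hp at 0 (size 24, align 8) → ends 24
vy at 24 (size 4, align 4) → ends 28
y at 28 (size 1, align 1) → ends 29
pad 3 to align 8 for z
z at 32 (size 32, align 8) → ends 64
target at 64 (size 8, align 8) → ends 72
vx at 72 (size 4, align 4) → ends 76
pad 4 to align 8 for ammo
ammo at 80 (size 8, align 8) → ends 88
team at 88 (size 1, align 1) → ends 89
pad 7 to align 8 for cooldown
cooldown at 96 (size 8, align 8) → ends 104
score at 104 (size 4, align 4) → ends 108
x at 108 (size 4, align 4) → ends 112
total 112 bytes, alignment 8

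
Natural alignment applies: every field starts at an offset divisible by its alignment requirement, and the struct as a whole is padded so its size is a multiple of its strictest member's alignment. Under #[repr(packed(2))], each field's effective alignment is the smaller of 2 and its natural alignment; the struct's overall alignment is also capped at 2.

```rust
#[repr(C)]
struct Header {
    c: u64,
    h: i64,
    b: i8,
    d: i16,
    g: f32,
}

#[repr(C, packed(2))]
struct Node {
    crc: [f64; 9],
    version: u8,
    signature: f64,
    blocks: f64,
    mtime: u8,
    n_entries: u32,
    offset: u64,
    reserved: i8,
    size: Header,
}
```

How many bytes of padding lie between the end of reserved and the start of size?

Header: c at 0 (size 8, align 8) → ends 8; h at 8 (size 8, align 8) → ends 16; b at 16 (size 1, align 1) → ends 17; pad 1 to align 2 for d; d at 18 (size 2, align 2) → ends 20; g at 20 (size 4, align 4) → ends 24; total 24 bytes, alignment 8
crc at 0 (size 72, align 2) → ends 72
version at 72 (size 1, align 1) → ends 73
pad 1 to align 2 for signature
signature at 74 (size 8, align 2) → ends 82
blocks at 82 (size 8, align 2) → ends 90
mtime at 90 (size 1, align 1) → ends 91
pad 1 to align 2 for n_entries
n_entries at 92 (size 4, align 2) → ends 96
offset at 96 (size 8, align 2) → ends 104
reserved at 104 (size 1, align 1) → ends 105
pad 1 to align 2 for size
size at 106 (size 24, align 2) → ends 130

1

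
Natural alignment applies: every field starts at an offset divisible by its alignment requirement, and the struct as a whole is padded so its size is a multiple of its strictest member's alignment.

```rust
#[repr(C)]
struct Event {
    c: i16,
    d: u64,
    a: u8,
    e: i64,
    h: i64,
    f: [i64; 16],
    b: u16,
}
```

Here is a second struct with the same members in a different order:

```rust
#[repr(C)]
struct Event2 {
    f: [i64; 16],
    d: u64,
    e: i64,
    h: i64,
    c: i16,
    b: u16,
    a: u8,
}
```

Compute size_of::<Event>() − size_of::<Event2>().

16

c at 0 (size 2, align 2) → ends 2
pad 6 to align 8 for d
d at 8 (size 8, align 8) → ends 16
a at 16 (size 1, align 1) → ends 17
pad 7 to align 8 for e
e at 24 (size 8, align 8) → ends 32
h at 32 (size 8, align 8) → ends 40
f at 40 (size 128, align 8) → ends 168
b at 168 (size 2, align 2) → ends 170
tail pad 6 to reach multiple of 8
total 176 bytes, alignment 8
— Event2 —
f at 0 (size 128, align 8) → ends 128
d at 128 (size 8, align 8) → ends 136
e at 136 (size 8, align 8) → ends 144
h at 144 (size 8, align 8) → ends 152
c at 152 (size 2, align 2) → ends 154
b at 154 (size 2, align 2) → ends 156
a at 156 (size 1, align 1) → ends 157
tail pad 3 to reach multiple of 8
total 160 bytes, alignment 8
176 − 160 = 16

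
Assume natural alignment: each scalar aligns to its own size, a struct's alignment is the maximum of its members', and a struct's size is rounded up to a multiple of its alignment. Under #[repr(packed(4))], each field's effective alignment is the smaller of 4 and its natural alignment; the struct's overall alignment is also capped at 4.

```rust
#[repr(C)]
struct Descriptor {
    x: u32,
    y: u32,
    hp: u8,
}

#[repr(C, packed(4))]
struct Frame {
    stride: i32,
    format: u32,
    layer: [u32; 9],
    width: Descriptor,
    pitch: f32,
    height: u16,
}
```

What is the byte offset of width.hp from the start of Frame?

Descriptor: @0: x [4B, align 4] → 4; @4: y [4B, align 4] → 8; @8: hp [1B, align 1] → 9; +3 tail pad (align 4); size 12, align 4
@0: stride [4B, align 4] → 4
@4: format [4B, align 4] → 8
@8: layer [36B, align 4] → 44
@44: width [12B, align 4] → 56
within Descriptor: hp at 8
44 + 8 = 52

52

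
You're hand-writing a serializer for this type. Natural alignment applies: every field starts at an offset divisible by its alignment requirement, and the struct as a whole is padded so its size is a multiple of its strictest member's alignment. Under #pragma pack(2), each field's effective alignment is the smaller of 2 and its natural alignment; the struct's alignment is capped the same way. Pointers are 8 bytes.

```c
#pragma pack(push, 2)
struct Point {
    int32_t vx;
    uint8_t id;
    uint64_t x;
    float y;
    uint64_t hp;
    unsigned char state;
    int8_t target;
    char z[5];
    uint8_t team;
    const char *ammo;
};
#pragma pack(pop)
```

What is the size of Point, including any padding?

0..4  vx  (4B, 2-aligned)
4..5  id  (1B, 1-aligned)
5..6  -- padding (1B)
6..14  x  (8B, 2-aligned)
14..18  y  (4B, 2-aligned)
18..26  hp  (8B, 2-aligned)
26..27  state  (1B, 1-aligned)
27..28  target  (1B, 1-aligned)
28..33  z  (5B, 1-aligned)
33..34  team  (1B, 1-aligned)
34..42  ammo  (8B, 2-aligned)
sizeof = 42, alignof = 2

42 bytes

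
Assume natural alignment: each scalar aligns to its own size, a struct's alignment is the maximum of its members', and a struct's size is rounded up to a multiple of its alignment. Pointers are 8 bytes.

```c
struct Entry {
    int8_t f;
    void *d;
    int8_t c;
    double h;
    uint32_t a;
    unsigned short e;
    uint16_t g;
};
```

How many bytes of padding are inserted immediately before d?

7

f at 0 (size 1, align 1) → ends 1
pad 7 to align 8 for d
d at 8 (size 8, align 8) → ends 16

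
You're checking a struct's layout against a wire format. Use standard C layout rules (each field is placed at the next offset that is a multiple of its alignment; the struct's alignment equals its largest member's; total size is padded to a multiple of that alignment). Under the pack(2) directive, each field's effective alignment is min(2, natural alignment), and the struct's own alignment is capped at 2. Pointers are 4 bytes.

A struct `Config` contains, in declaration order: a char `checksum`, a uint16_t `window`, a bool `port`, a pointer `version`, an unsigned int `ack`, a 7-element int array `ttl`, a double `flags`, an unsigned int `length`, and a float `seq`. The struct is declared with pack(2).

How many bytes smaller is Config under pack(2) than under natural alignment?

natural layout:
  checksum at 0 (size 1, align 1) → ends 1
  pad 1 to align 2 for window
  window at 2 (size 2, align 2) → ends 4
  port at 4 (size 1, align 1) → ends 5
  pad 3 to align 4 for version
  version at 8 (size 4, align 4) → ends 12
  ack at 12 (size 4, align 4) → ends 16
  ttl at 16 (size 28, align 4) → ends 44
  pad 4 to align 8 for flags
  flags at 48 (size 8, align 8) → ends 56
  length at 56 (size 4, align 4) → ends 60
  seq at 60 (size 4, align 4) → ends 64
  total 64 bytes, alignment 8
packed(2) layout:
  checksum at 0 (size 1, align 1) → ends 1
  pad 1 to align 2 for window
  window at 2 (size 2, align 2) → ends 4
  port at 4 (size 1, align 1) → ends 5
  pad 1 to align 2 for version
  version at 6 (size 4, align 2) → ends 10
  ack at 10 (size 4, align 2) → ends 14
  ttl at 14 (size 28, align 2) → ends 42
  flags at 42 (size 8, align 2) → ends 50
  length at 50 (size 4, align 2) → ends 54
  seq at 54 (size 4, align 2) → ends 58
  total 58 bytes, alignment 2
64 − 58 = 6

6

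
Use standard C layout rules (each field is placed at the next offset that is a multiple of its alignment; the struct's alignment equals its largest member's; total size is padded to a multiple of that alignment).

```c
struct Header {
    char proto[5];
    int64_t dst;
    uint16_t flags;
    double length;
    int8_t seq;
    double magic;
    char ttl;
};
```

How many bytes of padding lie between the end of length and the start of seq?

0

0..5  proto  (5B, 1-aligned)
5..8  -- padding (3B)
8..16  dst  (8B, 8-aligned)
16..18  flags  (2B, 2-aligned)
18..24  -- padding (6B)
24..32  length  (8B, 8-aligned)
32..33  seq  (1B, 1-aligned)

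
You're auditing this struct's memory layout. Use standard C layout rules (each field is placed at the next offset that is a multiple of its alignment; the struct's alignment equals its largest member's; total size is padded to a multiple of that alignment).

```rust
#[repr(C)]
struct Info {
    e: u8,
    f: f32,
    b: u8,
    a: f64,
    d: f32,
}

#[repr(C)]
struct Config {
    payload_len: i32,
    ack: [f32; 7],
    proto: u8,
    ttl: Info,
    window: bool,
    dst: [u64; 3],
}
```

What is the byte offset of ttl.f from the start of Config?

44

Info: 0..1  e  (1B, 1-aligned); 1..4  -- padding (3B); 4..8  f  (4B, 4-aligned); 8..9  b  (1B, 1-aligned); 9..16  -- padding (7B); 16..24  a  (8B, 8-aligned); 24..28  d  (4B, 4-aligned); 28..32  -- tail padding (4B); sizeof = 32, alignof = 8
0..4  payload_len  (4B, 4-aligned)
4..32  ack  (28B, 4-aligned)
32..33  proto  (1B, 1-aligned)
33..40  -- padding (7B)
40..72  ttl  (32B, 8-aligned)
within Info: f at 4
40 + 4 = 44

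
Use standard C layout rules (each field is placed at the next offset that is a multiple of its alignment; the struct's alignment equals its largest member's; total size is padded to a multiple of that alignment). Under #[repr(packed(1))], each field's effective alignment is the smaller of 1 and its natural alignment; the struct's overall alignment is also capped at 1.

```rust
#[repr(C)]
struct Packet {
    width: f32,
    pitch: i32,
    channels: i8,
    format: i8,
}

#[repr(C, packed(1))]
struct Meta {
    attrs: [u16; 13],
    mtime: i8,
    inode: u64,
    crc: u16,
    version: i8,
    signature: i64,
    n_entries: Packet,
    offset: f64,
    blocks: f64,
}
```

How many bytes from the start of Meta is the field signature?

38

Packet: width at 0 (size 4, align 4) → ends 4; pitch at 4 (size 4, align 4) → ends 8; channels at 8 (size 1, align 1) → ends 9; format at 9 (size 1, align 1) → ends 10; tail pad 2 to reach multiple of 4; total 12 bytes, alignment 4
attrs at 0 (size 26, align 1) → ends 26
mtime at 26 (size 1, align 1) → ends 27
inode at 27 (size 8, align 1) → ends 35
crc at 35 (size 2, align 1) → ends 37
version at 37 (size 1, align 1) → ends 38
signature at 38 (size 8, align 1) → ends 46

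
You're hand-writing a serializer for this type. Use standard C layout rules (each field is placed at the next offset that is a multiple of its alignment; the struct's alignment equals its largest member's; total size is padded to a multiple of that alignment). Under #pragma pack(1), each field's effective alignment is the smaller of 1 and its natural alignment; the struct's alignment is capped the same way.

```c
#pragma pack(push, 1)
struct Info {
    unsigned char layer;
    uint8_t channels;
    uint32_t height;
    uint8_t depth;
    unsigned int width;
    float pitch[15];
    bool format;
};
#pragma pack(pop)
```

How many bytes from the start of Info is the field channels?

1

layer at 0 (size 1, align 1) → ends 1
channels at 1 (size 1, align 1) → ends 2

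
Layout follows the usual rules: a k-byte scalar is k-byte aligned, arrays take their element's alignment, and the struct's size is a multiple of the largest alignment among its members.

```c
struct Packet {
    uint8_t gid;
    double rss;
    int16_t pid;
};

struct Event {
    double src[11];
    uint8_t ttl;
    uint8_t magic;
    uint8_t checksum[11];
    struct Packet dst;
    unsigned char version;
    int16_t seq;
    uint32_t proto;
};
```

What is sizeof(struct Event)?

Packet: gid at 0 (size 1, align 1) → ends 1; pad 7 to align 8 for rss; rss at 8 (size 8, align 8) → ends 16; pid at 16 (size 2, align 2) → ends 18; tail pad 6 to reach multiple of 8; total 24 bytes, alignment 8
src at 0 (size 88, align 8) → ends 88
ttl at 88 (size 1, align 1) → ends 89
magic at 89 (size 1, align 1) → ends 90
checksum at 90 (size 11, align 1) → ends 101
pad 3 to align 8 for dst
dst at 104 (size 24, align 8) → ends 128
version at 128 (size 1, align 1) → ends 129
pad 1 to align 2 for seq
seq at 130 (size 2, align 2) → ends 132
proto at 132 (size 4, align 4) → ends 136
total 136 bytes, alignment 8

136 bytes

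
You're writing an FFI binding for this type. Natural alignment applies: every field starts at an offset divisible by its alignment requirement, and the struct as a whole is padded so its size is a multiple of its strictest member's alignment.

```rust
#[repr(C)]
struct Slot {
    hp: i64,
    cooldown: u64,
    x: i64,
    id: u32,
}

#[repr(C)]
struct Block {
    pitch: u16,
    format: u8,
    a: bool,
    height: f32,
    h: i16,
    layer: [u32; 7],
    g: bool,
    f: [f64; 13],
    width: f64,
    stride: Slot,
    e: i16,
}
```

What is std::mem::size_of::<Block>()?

200 bytes

Slot: @0: hp [8B, align 8] → 8; @8: cooldown [8B, align 8] → 16; @16: x [8B, align 8] → 24; @24: id [4B, align 4] → 28; +4 tail pad (align 8); size 32, align 8
@0: pitch [2B, align 2] → 2
@2: format [1B, align 1] → 3
@3: a [1B, align 1] → 4
@4: height [4B, align 4] → 8
@8: h [2B, align 2] → 10
+2 pad (align 4)
@12: layer [28B, align 4] → 40
@40: g [1B, align 1] → 41
+7 pad (align 8)
@48: f [104B, align 8] → 152
@152: width [8B, align 8] → 160
@160: stride [32B, align 8] → 192
@192: e [2B, align 2] → 194
+6 tail pad (align 8)
size 200, align 8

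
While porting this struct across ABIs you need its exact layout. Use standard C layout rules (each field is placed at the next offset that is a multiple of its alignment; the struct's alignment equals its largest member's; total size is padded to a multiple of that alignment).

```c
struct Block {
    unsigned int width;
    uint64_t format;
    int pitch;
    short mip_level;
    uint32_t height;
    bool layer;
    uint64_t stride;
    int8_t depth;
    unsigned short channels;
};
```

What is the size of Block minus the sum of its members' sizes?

14

0..4  width  (4B, 4-aligned)
4..8  -- padding (4B)
8..16  format  (8B, 8-aligned)
16..20  pitch  (4B, 4-aligned)
20..22  mip_level  (2B, 2-aligned)
22..24  -- padding (2B)
24..28  height  (4B, 4-aligned)
28..29  layer  (1B, 1-aligned)
29..32  -- padding (3B)
32..40  stride  (8B, 8-aligned)
40..41  depth  (1B, 1-aligned)
41..42  -- padding (1B)
42..44  channels  (2B, 2-aligned)
44..48  -- tail padding (4B)
sizeof = 48, alignof = 8
data bytes 34, size 48 → padding 14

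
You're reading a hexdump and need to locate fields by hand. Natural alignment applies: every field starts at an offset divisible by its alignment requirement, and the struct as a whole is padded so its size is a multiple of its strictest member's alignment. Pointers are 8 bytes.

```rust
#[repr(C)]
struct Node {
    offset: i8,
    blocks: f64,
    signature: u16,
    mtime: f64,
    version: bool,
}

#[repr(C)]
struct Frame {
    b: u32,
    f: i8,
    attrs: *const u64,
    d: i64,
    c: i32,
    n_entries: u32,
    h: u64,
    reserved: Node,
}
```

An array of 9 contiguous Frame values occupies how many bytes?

Node: @0: offset [1B, align 1] → 1; +7 pad (align 8); @8: blocks [8B, align 8] → 16; @16: signature [2B, align 2] → 18; +6 pad (align 8); @24: mtime [8B, align 8] → 32; @32: version [1B, align 1] → 33; +7 tail pad (align 8); size 40, align 8
@0: b [4B, align 4] → 4
@4: f [1B, align 1] → 5
+3 pad (align 8)
@8: attrs [8B, align 8] → 16
@16: d [8B, align 8] → 24
@24: c [4B, align 4] → 28
@28: n_entries [4B, align 4] → 32
@32: h [8B, align 8] → 40
@40: reserved [40B, align 8] → 80
size 80, align 8
array of 9: 9 × 80 = 720

720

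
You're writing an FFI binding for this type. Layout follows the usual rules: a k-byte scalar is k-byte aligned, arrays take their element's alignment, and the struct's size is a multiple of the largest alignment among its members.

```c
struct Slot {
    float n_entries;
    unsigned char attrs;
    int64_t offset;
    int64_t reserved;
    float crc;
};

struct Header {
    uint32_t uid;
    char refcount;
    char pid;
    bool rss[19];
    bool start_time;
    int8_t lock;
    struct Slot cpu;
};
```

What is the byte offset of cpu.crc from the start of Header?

Slot: n_entries at 0 (size 4, align 4) → ends 4; attrs at 4 (size 1, align 1) → ends 5; pad 3 to align 8 for offset; offset at 8 (size 8, align 8) → ends 16; reserved at 16 (size 8, align 8) → ends 24; crc at 24 (size 4, align 4) → ends 28; tail pad 4 to reach multiple of 8; total 32 bytes, alignment 8
uid at 0 (size 4, align 4) → ends 4
refcount at 4 (size 1, align 1) → ends 5
pid at 5 (size 1, align 1) → ends 6
rss at 6 (size 19, align 1) → ends 25
start_time at 25 (size 1, align 1) → ends 26
lock at 26 (size 1, align 1) → ends 27
pad 5 to align 8 for cpu
cpu at 32 (size 32, align 8) → ends 64
within Slot: crc at 24
32 + 24 = 56

56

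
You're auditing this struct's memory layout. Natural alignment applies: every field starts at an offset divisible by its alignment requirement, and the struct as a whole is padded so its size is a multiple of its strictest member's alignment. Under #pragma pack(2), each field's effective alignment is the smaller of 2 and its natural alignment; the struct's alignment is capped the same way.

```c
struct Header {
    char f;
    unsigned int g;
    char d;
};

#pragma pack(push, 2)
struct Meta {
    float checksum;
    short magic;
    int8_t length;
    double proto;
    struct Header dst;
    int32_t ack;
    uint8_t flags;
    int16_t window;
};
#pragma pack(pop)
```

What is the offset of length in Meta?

6

Header: 0..1  f  (1B, 1-aligned); 1..4  -- padding (3B); 4..8  g  (4B, 4-aligned); 8..9  d  (1B, 1-aligned); 9..12  -- tail padding (3B); sizeof = 12, alignof = 4
0..4  checksum  (4B, 2-aligned)
4..6  magic  (2B, 2-aligned)
6..7  length  (1B, 1-aligned)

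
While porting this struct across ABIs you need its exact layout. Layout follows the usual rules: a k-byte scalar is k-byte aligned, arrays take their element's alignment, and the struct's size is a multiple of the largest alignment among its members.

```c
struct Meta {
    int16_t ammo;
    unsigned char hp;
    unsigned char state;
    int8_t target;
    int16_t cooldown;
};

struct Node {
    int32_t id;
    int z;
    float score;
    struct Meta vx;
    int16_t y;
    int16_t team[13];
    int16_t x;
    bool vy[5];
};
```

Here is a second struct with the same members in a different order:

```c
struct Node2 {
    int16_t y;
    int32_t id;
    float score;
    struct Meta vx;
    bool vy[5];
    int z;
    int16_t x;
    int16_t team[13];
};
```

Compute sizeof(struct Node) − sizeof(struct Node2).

-4

Meta: ammo at 0 (size 2, align 2) → ends 2; hp at 2 (size 1, align 1) → ends 3; state at 3 (size 1, align 1) → ends 4; target at 4 (size 1, align 1) → ends 5; pad 1 to align 2 for cooldown; cooldown at 6 (size 2, align 2) → ends 8; total 8 bytes, alignment 2
id at 0 (size 4, align 4) → ends 4
z at 4 (size 4, align 4) → ends 8
score at 8 (size 4, align 4) → ends 12
vx at 12 (size 8, align 2) → ends 20
y at 20 (size 2, align 2) → ends 22
team at 22 (size 26, align 2) → ends 48
x at 48 (size 2, align 2) → ends 50
vy at 50 (size 5, align 1) → ends 55
tail pad 1 to reach multiple of 4
total 56 bytes, alignment 4
— Node2 —
y at 0 (size 2, align 2) → ends 2
pad 2 to align 4 for id
id at 4 (size 4, align 4) → ends 8
score at 8 (size 4, align 4) → ends 12
vx at 12 (size 8, align 2) → ends 20
vy at 20 (size 5, align 1) → ends 25
pad 3 to align 4 for z
z at 28 (size 4, align 4) → ends 32
x at 32 (size 2, align 2) → ends 34
team at 34 (size 26, align 2) → ends 60
total 60 bytes, alignment 4
56 − 60 = -4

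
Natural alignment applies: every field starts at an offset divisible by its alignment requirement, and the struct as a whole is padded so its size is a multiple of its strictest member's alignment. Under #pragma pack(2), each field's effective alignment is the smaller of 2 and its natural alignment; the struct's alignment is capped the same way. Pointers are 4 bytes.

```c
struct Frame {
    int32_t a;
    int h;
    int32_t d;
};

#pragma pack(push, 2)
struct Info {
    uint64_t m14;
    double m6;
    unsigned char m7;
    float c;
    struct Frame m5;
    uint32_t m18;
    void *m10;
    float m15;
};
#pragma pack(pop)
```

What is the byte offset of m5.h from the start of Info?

26

Frame: @0: a [4B, align 4] → 4; @4: h [4B, align 4] → 8; @8: d [4B, align 4] → 12; size 12, align 4
@0: m14 [8B, align 2] → 8
@8: m6 [8B, align 2] → 16
@16: m7 [1B, align 1] → 17
+1 pad (align 2)
@18: c [4B, align 2] → 22
@22: m5 [12B, align 2] → 34
within Frame: h at 4
22 + 4 = 26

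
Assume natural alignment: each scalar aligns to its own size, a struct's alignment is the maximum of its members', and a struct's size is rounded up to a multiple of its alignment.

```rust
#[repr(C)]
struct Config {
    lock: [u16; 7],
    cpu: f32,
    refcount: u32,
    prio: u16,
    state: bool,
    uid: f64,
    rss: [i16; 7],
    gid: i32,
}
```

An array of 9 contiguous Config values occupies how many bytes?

lock at 0 (size 14, align 2) → ends 14
pad 2 to align 4 for cpu
cpu at 16 (size 4, align 4) → ends 20
refcount at 20 (size 4, align 4) → ends 24
prio at 24 (size 2, align 2) → ends 26
state at 26 (size 1, align 1) → ends 27
pad 5 to align 8 for uid
uid at 32 (size 8, align 8) → ends 40
rss at 40 (size 14, align 2) → ends 54
pad 2 to align 4 for gid
gid at 56 (size 4, align 4) → ends 60
tail pad 4 to reach multiple of 8
total 64 bytes, alignment 8
array of 9: 9 × 64 = 576

576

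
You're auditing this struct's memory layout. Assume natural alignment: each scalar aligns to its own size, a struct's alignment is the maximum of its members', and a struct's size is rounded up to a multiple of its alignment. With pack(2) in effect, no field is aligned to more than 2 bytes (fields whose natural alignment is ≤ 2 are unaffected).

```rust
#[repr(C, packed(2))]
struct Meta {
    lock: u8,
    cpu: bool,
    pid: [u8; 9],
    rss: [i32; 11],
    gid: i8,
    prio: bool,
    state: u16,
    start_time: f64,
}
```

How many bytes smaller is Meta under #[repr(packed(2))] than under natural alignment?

natural layout:
  @0: lock [1B, align 1] → 1
  @1: cpu [1B, align 1] → 2
  @2: pid [9B, align 1] → 11
  +1 pad (align 4)
  @12: rss [44B, align 4] → 56
  @56: gid [1B, align 1] → 57
  @57: prio [1B, align 1] → 58
  @58: state [2B, align 2] → 60
  +4 pad (align 8)
  @64: start_time [8B, align 8] → 72
  size 72, align 8
packed(2) layout:
  @0: lock [1B, align 1] → 1
  @1: cpu [1B, align 1] → 2
  @2: pid [9B, align 1] → 11
  +1 pad (align 2)
  @12: rss [44B, align 2] → 56
  @56: gid [1B, align 1] → 57
  @57: prio [1B, align 1] → 58
  @58: state [2B, align 2] → 60
  @60: start_time [8B, align 2] → 68
  size 68, align 2
72 − 68 = 4

4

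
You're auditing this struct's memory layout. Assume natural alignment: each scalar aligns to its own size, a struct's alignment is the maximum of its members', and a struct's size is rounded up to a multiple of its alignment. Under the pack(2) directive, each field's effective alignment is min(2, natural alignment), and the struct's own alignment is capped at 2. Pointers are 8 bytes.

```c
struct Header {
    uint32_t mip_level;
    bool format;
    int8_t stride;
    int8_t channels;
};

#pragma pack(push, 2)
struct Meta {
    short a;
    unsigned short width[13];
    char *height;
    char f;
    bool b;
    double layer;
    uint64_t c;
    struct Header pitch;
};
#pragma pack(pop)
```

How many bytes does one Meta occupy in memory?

Header: @0: mip_level [4B, align 4] → 4; @4: format [1B, align 1] → 5; @5: stride [1B, align 1] → 6; @6: channels [1B, align 1] → 7; +1 tail pad (align 4); size 8, align 4
@0: a [2B, align 2] → 2
@2: width [26B, align 2] → 28
@28: height [8B, align 2] → 36
@36: f [1B, align 1] → 37
@37: b [1B, align 1] → 38
@38: layer [8B, align 2] → 46
@46: c [8B, align 2] → 54
@54: pitch [8B, align 2] → 62
size 62, align 2

62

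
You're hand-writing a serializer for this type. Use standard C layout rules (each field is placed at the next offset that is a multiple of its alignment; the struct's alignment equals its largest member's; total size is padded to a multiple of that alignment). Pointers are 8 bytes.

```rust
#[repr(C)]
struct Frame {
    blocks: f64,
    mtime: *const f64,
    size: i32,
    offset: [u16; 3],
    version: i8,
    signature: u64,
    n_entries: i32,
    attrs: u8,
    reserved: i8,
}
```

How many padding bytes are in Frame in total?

0..8  blocks  (8B, 8-aligned)
8..16  mtime  (8B, 8-aligned)
16..20  size  (4B, 4-aligned)
20..26  offset  (6B, 2-aligned)
26..27  version  (1B, 1-aligned)
27..32  -- padding (5B)
32..40  signature  (8B, 8-aligned)
40..44  n_entries  (4B, 4-aligned)
44..45  attrs  (1B, 1-aligned)
45..46  reserved  (1B, 1-aligned)
46..48  -- tail padding (2B)
sizeof = 48, alignof = 8
data bytes 41, size 48 → padding 7

7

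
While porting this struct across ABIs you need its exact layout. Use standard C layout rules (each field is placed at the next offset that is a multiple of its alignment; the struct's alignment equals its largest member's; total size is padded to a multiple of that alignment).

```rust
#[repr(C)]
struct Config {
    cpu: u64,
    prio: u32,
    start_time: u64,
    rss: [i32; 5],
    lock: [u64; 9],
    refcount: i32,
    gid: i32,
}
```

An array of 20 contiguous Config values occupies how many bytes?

@0: cpu [8B, align 8] → 8
@8: prio [4B, align 4] → 12
+4 pad (align 8)
@16: start_time [8B, align 8] → 24
@24: rss [20B, align 4] → 44
+4 pad (align 8)
@48: lock [72B, align 8] → 120
@120: refcount [4B, align 4] → 124
@124: gid [4B, align 4] → 128
size 128, align 8
array of 20: 20 × 128 = 2560

2560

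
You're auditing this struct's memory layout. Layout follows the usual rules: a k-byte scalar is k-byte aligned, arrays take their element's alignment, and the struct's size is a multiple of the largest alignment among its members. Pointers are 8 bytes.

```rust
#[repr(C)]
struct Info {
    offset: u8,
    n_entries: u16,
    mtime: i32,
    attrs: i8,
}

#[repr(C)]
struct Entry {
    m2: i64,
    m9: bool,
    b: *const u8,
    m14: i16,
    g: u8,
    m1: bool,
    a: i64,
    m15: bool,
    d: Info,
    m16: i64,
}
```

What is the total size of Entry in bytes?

64

Info: @0: offset [1B, align 1] → 1; +1 pad (align 2); @2: n_entries [2B, align 2] → 4; @4: mtime [4B, align 4] → 8; @8: attrs [1B, align 1] → 9; +3 tail pad (align 4); size 12, align 4
@0: m2 [8B, align 8] → 8
@8: m9 [1B, align 1] → 9
+7 pad (align 8)
@16: b [8B, align 8] → 24
@24: m14 [2B, align 2] → 26
@26: g [1B, align 1] → 27
@27: m1 [1B, align 1] → 28
+4 pad (align 8)
@32: a [8B, align 8] → 40
@40: m15 [1B, align 1] → 41
+3 pad (align 4)
@44: d [12B, align 4] → 56
@56: m16 [8B, align 8] → 64
size 64, align 8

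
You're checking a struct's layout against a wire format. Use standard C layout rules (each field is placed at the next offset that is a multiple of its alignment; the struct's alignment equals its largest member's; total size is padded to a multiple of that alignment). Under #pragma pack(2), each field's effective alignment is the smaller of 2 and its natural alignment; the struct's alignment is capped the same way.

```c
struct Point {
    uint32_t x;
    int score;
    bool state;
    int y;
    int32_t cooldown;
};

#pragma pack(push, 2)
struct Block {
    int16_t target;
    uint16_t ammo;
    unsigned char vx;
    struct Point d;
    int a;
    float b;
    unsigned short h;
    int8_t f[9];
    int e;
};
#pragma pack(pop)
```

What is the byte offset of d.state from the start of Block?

Point: @0: x [4B, align 4] → 4; @4: score [4B, align 4] → 8; @8: state [1B, align 1] → 9; +3 pad (align 4); @12: y [4B, align 4] → 16; @16: cooldown [4B, align 4] → 20; size 20, align 4
@0: target [2B, align 2] → 2
@2: ammo [2B, align 2] → 4
@4: vx [1B, align 1] → 5
+1 pad (align 2)
@6: d [20B, align 2] → 26
within Point: state at 8
6 + 8 = 14

14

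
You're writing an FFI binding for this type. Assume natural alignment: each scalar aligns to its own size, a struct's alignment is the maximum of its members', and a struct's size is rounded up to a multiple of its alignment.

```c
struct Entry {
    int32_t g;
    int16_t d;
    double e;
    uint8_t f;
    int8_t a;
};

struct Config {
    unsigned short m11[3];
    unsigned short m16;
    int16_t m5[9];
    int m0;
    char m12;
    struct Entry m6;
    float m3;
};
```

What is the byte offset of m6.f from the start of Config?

Entry: g at 0 (size 4, align 4) → ends 4; d at 4 (size 2, align 2) → ends 6; pad 2 to align 8 for e; e at 8 (size 8, align 8) → ends 16; f at 16 (size 1, align 1) → ends 17; a at 17 (size 1, align 1) → ends 18; tail pad 6 to reach multiple of 8; total 24 bytes, alignment 8
m11 at 0 (size 6, align 2) → ends 6
m16 at 6 (size 2, align 2) → ends 8
m5 at 8 (size 18, align 2) → ends 26
pad 2 to align 4 for m0
m0 at 28 (size 4, align 4) → ends 32
m12 at 32 (size 1, align 1) → ends 33
pad 7 to align 8 for m6
m6 at 40 (size 24, align 8) → ends 64
within Entry: f at 16
40 + 16 = 56

56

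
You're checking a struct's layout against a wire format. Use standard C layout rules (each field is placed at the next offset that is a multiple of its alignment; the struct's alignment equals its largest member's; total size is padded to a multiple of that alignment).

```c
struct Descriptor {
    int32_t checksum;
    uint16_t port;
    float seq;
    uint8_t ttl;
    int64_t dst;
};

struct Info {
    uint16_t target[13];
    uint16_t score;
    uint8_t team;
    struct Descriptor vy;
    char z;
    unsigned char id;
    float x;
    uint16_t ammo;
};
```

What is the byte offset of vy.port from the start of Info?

36

Descriptor: @0: checksum [4B, align 4] → 4; @4: port [2B, align 2] → 6; +2 pad (align 4); @8: seq [4B, align 4] → 12; @12: ttl [1B, align 1] → 13; +3 pad (align 8); @16: dst [8B, align 8] → 24; size 24, align 8
@0: target [26B, align 2] → 26
@26: score [2B, align 2] → 28
@28: team [1B, align 1] → 29
+3 pad (align 8)
@32: vy [24B, align 8] → 56
within Descriptor: port at 4
32 + 4 = 36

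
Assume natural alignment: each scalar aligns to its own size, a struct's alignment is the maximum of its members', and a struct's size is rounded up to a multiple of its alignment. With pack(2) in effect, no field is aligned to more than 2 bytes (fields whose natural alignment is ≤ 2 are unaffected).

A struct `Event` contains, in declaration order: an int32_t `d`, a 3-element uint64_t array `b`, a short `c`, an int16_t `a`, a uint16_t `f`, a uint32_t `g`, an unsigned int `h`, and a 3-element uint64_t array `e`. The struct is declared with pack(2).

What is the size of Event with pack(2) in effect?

66

0..4  d  (4B, 2-aligned)
4..28  b  (24B, 2-aligned)
28..30  c  (2B, 2-aligned)
30..32  a  (2B, 2-aligned)
32..34  f  (2B, 2-aligned)
34..38  g  (4B, 2-aligned)
38..42  h  (4B, 2-aligned)
42..66  e  (24B, 2-aligned)
sizeof = 66, alignof = 2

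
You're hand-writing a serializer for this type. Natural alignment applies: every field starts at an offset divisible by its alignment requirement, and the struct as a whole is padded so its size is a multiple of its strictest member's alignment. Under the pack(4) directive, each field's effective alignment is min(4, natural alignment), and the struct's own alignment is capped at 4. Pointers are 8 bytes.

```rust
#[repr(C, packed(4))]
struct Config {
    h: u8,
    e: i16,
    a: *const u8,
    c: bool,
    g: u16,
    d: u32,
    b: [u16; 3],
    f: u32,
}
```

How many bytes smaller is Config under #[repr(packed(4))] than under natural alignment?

8

natural layout:
  @0: h [1B, align 1] → 1
  +1 pad (align 2)
  @2: e [2B, align 2] → 4
  +4 pad (align 8)
  @8: a [8B, align 8] → 16
  @16: c [1B, align 1] → 17
  +1 pad (align 2)
  @18: g [2B, align 2] → 20
  @20: d [4B, align 4] → 24
  @24: b [6B, align 2] → 30
  +2 pad (align 4)
  @32: f [4B, align 4] → 36
  +4 tail pad (align 8)
  size 40, align 8
packed(4) layout:
  @0: h [1B, align 1] → 1
  +1 pad (align 2)
  @2: e [2B, align 2] → 4
  @4: a [8B, align 4] → 12
  @12: c [1B, align 1] → 13
  +1 pad (align 2)
  @14: g [2B, align 2] → 16
  @16: d [4B, align 4] → 20
  @20: b [6B, align 2] → 26
  +2 pad (align 4)
  @28: f [4B, align 4] → 32
  size 32, align 4
40 − 32 = 8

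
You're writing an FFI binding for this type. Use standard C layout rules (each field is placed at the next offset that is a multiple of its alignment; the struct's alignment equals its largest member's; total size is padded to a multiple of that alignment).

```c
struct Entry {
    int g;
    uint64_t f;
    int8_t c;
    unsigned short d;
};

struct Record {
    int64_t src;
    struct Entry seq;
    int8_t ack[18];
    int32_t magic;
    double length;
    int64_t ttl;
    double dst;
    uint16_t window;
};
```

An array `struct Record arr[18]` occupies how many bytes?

Entry: 0..4  g  (4B, 4-aligned); 4..8  -- padding (4B); 8..16  f  (8B, 8-aligned); 16..17  c  (1B, 1-aligned); 17..18  -- padding (1B); 18..20  d  (2B, 2-aligned); 20..24  -- tail padding (4B); sizeof = 24, alignof = 8
0..8  src  (8B, 8-aligned)
8..32  seq  (24B, 8-aligned)
32..50  ack  (18B, 1-aligned)
50..52  -- padding (2B)
52..56  magic  (4B, 4-aligned)
56..64  length  (8B, 8-aligned)
64..72  ttl  (8B, 8-aligned)
72..80  dst  (8B, 8-aligned)
80..82  window  (2B, 2-aligned)
82..88  -- tail padding (6B)
sizeof = 88, alignof = 8
array of 18: 18 × 88 = 1584

1584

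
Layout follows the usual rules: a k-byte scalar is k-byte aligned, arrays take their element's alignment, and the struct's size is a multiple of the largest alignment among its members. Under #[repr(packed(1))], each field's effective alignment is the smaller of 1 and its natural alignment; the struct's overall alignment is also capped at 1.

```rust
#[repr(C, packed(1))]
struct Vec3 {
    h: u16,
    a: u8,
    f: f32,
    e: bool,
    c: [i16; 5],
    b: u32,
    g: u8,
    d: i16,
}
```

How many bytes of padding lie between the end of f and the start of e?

0

@0: h [2B, align 1] → 2
@2: a [1B, align 1] → 3
@3: f [4B, align 1] → 7
@7: e [1B, align 1] → 8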